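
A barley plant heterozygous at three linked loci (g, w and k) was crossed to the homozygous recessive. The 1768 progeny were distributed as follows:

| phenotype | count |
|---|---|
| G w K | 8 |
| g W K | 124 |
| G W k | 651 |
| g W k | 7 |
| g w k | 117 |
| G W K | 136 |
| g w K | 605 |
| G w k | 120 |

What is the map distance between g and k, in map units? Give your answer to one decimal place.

15.2 map units

The two most frequent reciprocal classes, G W k and g w K, are the parental types, so the F1 was G W k / g w K.
The two rarest classes, g W k and G w K, are the double crossovers. Comparing them with the parentals, only the g allele has switched, so g is the middle locus and the order is k – g – w.
Crossovers in the k–g interval produce the single-crossover classes G W K and g w k (136 + 117 = 253) plus the double crossovers (15).
RF(k–g) = (253 + 15) / 1768 = 268/1768 = 0.1516 → 15.2 map units.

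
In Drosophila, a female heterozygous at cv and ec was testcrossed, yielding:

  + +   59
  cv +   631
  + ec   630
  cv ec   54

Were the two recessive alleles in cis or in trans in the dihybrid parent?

The two most frequent classes are + ec (630) and cv + (631); these are the parental (non-recombinant) types.
So the F1 carried + ec on one chromosome and cv + on the other — the recessive alleles are on opposite chromosomes (trans / repulsion).

trans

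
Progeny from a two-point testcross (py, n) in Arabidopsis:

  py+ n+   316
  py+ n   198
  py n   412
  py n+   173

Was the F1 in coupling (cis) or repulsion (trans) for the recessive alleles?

cis

The two most frequent classes are py+ n+ (316) and py n (412); these are the parental (non-recombinant) types.
So the F1 carried py+ n+ on one chromosome and py n on the other — the recessive alleles are on the same chromosome (cis / coupling).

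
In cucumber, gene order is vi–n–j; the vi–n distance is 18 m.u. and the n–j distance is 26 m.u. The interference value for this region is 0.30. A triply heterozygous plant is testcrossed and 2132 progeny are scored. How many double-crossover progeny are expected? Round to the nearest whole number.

Map distances give recombination frequencies of 0.180 and 0.260 for the two intervals.
With interference 0.30 (so coincidence = 0.70), expected double-crossover frequency = 0.180 × 0.260 × 0.70 = 0.03276.
Expected number = 0.03276 × 2132 = 69.84 ≈ 70.

70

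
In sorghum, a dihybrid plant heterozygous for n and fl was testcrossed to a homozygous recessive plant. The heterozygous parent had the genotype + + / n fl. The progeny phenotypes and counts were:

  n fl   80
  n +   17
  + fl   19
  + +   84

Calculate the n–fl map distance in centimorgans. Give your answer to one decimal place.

The recombinant classes are + fl and n +: 19 + 17 = 36.
Recombination frequency = 36/200 = 0.1800 ≈ 18.0%, i.e. 18.0 centimorgans.

18.0 centimorgans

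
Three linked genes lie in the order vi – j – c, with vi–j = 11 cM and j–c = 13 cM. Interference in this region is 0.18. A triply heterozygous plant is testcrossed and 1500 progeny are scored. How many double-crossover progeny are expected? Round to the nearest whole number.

Map distances give recombination frequencies of 0.110 and 0.130 for the two intervals.
With interference 0.18 (so coincidence = 0.82), expected double-crossover frequency = 0.110 × 0.130 × 0.82 = 0.01173.
Expected number = 0.01173 × 1500 = 17.59 ≈ 18.

18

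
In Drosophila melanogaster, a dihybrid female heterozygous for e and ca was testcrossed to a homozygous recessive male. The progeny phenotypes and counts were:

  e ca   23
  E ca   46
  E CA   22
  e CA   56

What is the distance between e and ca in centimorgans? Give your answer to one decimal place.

The two most frequent classes, E ca (46) and e CA (56), are the parental types, so the F1 was E ca / e CA.
The recombinant classes are E CA and e ca: 22 + 23 = 45.
Recombination frequency = 45/147 = 0.3061 ≈ 30.6%, i.e. 30.6 centimorgans.

30.6 centimorgans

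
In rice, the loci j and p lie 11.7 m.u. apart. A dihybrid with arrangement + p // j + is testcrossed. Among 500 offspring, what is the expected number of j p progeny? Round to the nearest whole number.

A map distance of 11.7 m.u. corresponds to a recombination frequency of 0.117.
The F1 is + p / j +, so j p is a recombinant gamete class with expected frequency r/2 = 0.117/2 = 0.0585.
Expected number = 0.0585 × 500 = 29.25 ≈ 29.

29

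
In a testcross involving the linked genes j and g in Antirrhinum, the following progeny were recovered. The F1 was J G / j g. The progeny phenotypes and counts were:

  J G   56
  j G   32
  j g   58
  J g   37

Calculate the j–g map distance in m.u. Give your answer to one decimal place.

37.7 m.u.

The recombinant classes are J g and j G: 37 + 32 = 69.
Recombination frequency = 69/183 = 0.3770 ≈ 37.7%, i.e. 37.7 m.u.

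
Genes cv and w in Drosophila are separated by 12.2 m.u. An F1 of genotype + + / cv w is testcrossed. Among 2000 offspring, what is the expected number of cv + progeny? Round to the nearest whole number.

A map distance of 12.2 m.u. corresponds to a recombination frequency of 0.122.
The F1 is + + / cv w, so cv + is a recombinant gamete class with expected frequency r/2 = 0.122/2 = 0.0610.
Expected number = 0.0610 × 2000 = 122.00 ≈ 122.

122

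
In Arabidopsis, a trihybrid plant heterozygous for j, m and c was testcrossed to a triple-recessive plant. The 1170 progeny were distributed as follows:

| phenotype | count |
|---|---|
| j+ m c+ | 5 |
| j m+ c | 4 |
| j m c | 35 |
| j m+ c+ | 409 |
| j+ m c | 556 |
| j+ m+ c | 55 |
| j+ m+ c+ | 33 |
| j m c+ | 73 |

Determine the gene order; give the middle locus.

The two most frequent reciprocal classes, j m+ c+ and j+ m c, are the parental types, so the F1 was j m+ c+ / j+ m c.
The two rarest classes, j m+ c and j+ m c+, are the double crossovers. Comparing them with the parentals, only the c allele has switched, so c is the middle locus and the order is j – c – m.

c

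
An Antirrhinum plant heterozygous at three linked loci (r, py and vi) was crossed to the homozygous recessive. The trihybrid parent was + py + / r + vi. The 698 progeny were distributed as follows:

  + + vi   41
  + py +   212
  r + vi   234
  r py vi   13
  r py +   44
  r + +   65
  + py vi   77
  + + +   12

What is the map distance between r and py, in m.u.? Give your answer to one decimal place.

The two rarest classes, + + + and r py vi, are the double crossovers. Comparing them with the parentals, only the py allele has switched, so py is the middle locus and the order is vi – py – r.
Crossovers in the py–r interval produce the single-crossover classes r py + and + + vi (44 + 41 = 85) plus the double crossovers (25).
RF(py–r) = (85 + 25) / 698 = 110/698 = 0.1576 → 15.8 m.u.

15.8 m.u.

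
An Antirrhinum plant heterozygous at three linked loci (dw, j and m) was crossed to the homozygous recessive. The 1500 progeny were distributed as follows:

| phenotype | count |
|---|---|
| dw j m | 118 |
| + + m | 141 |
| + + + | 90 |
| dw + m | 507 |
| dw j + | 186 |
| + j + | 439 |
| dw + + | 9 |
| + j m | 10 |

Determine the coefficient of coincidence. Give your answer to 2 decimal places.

The two most frequent reciprocal classes, + j + and dw + m, are the parental types, so the F1 was + j + / dw + m.
The two rarest classes, + j m and dw + +, are the double crossovers. Comparing them with the parentals, only the m allele has switched, so m is the middle locus and the order is dw – m – j.
dw–m: (327 + 19)/1500 = 0.2307; m–j: (208 + 19)/1500 = 0.1513.
Expected DCO frequency = 0.2307 × 0.1513 ≈ 0.03490; observed = 19/1500 ≈ 0.01267.
Coefficient of coincidence = 0.01267/0.03490 ≈ 0.36.

0.36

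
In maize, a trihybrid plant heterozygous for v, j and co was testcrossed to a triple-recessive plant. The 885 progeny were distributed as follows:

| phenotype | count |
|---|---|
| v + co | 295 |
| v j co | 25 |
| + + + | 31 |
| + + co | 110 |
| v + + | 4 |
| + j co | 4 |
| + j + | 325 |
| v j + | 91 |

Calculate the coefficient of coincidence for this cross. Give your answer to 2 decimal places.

The two most frequent reciprocal classes, + j + and v + co, are the parental types, so the F1 was + j + / v + co.
The two rarest classes, + j co and v + +, are the double crossovers. Comparing them with the parentals, only the co allele has switched, so co is the middle locus and the order is j – co – v.
j–co: (56 + 8)/885 = 0.0723; co–v: (201 + 8)/885 = 0.2362.
Expected DCO frequency = 0.0723 × 0.2362 ≈ 0.01708; observed = 8/885 ≈ 0.00904.
Coefficient of coincidence = 0.00904/0.01708 ≈ 0.53.

0.53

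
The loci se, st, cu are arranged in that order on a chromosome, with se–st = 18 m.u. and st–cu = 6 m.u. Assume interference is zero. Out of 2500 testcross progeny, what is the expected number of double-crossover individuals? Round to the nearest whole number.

Map distances give recombination frequencies of 0.180 and 0.060 for the two intervals.
With no interference, expected double-crossover frequency = 0.180 × 0.060 = 0.01080.
Expected number = 0.01080 × 2500 = 27.00 ≈ 27.

27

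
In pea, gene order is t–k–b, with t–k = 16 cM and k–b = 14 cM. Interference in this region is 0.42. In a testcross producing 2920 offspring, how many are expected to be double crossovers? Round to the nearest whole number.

38

Map distances give recombination frequencies of 0.160 and 0.140 for the two intervals.
With interference 0.42 (so coincidence = 0.58), expected double-crossover frequency = 0.160 × 0.140 × 0.58 = 0.01299.
Expected number = 0.01299 × 2920 = 37.94 ≈ 38.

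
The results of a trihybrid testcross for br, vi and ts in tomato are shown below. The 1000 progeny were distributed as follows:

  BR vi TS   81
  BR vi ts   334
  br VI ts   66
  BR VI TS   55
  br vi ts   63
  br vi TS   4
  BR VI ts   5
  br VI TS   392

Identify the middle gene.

vi

The two most frequent reciprocal classes, BR vi ts and br VI TS, are the parental types, so the F1 was BR vi ts / br VI TS.
The two rarest classes, BR VI ts and br vi TS, are the double crossovers. Comparing them with the parentals, only the vi allele has switched, so vi is the middle locus and the order is ts – vi – br.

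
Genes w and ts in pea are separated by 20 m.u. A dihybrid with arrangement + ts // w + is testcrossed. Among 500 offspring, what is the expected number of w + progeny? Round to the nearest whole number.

200

A map distance of 20 m.u. corresponds to a recombination frequency of 0.200.
The F1 is + ts / w +, so w + is a parental gamete class with expected frequency (1 − r)/2 = 0.800/2 = 0.4000.
Expected number = 0.4000 × 500 = 200.00 ≈ 200.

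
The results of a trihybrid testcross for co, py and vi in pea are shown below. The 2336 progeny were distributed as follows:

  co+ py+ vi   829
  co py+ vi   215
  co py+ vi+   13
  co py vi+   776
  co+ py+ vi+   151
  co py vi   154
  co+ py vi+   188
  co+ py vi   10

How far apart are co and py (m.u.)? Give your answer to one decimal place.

The two most frequent reciprocal classes, co+ py+ vi and co py vi+, are the parental types, so the F1 was co+ py+ vi / co py vi+.
The two rarest classes, co+ py vi and co py+ vi+, are the double crossovers. Comparing them with the parentals, only the py allele has switched, so py is the middle locus and the order is vi – py – co.
Crossovers in the py–co interval produce the single-crossover classes co py+ vi and co+ py vi+ (215 + 188 = 403) plus the double crossovers (23).
RF(py–co) = (403 + 23) / 2336 = 426/2336 = 0.1824 → 18.2 m.u.

18.2 m.u.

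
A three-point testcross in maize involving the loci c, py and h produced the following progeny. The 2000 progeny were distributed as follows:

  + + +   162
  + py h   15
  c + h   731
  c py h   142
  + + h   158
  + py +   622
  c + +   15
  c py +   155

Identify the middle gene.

h

The two most frequent reciprocal classes, c + h and + py +, are the parental types, so the F1 was c + h / + py +.
The two rarest classes, c + + and + py h, are the double crossovers. Comparing them with the parentals, only the h allele has switched, so h is the middle locus and the order is py – h – c.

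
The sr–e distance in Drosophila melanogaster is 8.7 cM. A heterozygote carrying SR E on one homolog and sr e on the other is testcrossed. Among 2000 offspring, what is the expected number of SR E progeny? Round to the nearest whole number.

A map distance of 8.7 cM corresponds to a recombination frequency of 0.087.
The F1 is SR E / sr e, so SR E is a parental gamete class with expected frequency (1 − r)/2 = 0.913/2 = 0.4565.
Expected number = 0.4565 × 2000 = 913.00 ≈ 913.

913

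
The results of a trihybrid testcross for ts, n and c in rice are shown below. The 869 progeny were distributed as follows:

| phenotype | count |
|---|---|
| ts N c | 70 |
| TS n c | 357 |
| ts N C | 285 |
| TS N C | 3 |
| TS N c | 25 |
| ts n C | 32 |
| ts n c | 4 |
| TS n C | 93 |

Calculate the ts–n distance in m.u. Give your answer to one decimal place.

7.4 m.u.

The two most frequent reciprocal classes, ts N C and TS n c, are the parental types, so the F1 was ts N C / TS n c.
The two rarest classes, TS N C and ts n c, are the double crossovers. Comparing them with the parentals, only the ts allele has switched, so ts is the middle locus and the order is n – ts – c.
Crossovers in the n–ts interval produce the single-crossover classes ts n C and TS N c (32 + 25 = 57) plus the double crossovers (7).
RF(n–ts) = (57 + 7) / 869 = 64/869 = 0.0736 → 7.4 m.u.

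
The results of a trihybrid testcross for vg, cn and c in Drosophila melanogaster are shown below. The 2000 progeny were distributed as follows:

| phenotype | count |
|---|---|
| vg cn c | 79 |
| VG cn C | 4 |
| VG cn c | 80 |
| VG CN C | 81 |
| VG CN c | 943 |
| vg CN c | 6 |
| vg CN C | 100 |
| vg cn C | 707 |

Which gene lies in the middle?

The two most frequent reciprocal classes, vg cn C and VG CN c, are the parental types, so the F1 was vg cn C / VG CN c.
The two rarest classes, VG cn C and vg CN c, are the double crossovers. Comparing them with the parentals, only the vg allele has switched, so vg is the middle locus and the order is c – vg – cn.

vg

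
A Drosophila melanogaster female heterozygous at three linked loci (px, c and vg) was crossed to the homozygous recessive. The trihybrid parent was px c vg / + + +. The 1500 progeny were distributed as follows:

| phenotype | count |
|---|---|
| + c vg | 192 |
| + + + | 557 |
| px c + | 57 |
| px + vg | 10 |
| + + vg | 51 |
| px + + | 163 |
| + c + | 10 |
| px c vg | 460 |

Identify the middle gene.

c

The two rarest classes, px + vg and + c +, are the double crossovers. Comparing them with the parentals, only the c allele has switched, so c is the middle locus and the order is vg – c – px.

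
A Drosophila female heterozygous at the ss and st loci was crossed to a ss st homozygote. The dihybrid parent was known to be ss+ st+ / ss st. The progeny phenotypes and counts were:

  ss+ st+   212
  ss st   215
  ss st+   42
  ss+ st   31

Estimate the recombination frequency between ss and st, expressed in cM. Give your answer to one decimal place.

The recombinant classes are ss+ st and ss st+: 31 + 42 = 73.
Recombination frequency = 73/500 = 0.1460 ≈ 14.6%, i.e. 14.6 cM.

14.6 cM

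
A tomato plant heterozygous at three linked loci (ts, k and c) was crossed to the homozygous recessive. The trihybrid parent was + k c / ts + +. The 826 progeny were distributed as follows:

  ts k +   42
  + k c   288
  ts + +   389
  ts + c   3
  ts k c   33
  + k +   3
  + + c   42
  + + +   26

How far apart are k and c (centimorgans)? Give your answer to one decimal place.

The two rarest classes, + k + and ts + c, are the double crossovers. Comparing them with the parentals, only the c allele has switched, so c is the middle locus and the order is k – c – ts.
Crossovers in the k–c interval produce the single-crossover classes + + c and ts k + (42 + 42 = 84) plus the double crossovers (6).
RF(k–c) = (84 + 6) / 826 = 90/826 = 0.1090 → 10.9 centimorgans.

10.9 centimorgans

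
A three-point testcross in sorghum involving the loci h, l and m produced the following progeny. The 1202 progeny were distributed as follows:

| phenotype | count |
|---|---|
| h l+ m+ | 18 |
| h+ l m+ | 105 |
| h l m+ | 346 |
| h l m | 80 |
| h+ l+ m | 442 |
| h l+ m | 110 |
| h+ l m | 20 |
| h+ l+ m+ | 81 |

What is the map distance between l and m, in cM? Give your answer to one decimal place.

16.6 cM

The two most frequent reciprocal classes, h+ l+ m and h l m+, are the parental types, so the F1 was h+ l+ m / h l m+.
The two rarest classes, h+ l m and h l+ m+, are the double crossovers. Comparing them with the parentals, only the l allele has switched, so l is the middle locus and the order is m – l – h.
Crossovers in the m–l interval produce the single-crossover classes h+ l+ m+ and h l m (81 + 80 = 161) plus the double crossovers (38).
RF(m–l) = (161 + 38) / 1202 = 199/1202 = 0.1656 → 16.6 cM.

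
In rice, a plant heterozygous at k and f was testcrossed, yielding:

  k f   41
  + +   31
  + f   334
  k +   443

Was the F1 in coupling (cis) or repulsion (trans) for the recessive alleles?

trans

The two most frequent classes are + f (334) and k + (443); these are the parental (non-recombinant) types.
So the F1 carried + f on one chromosome and k + on the other — the recessive alleles are on opposite chromosomes (trans / repulsion).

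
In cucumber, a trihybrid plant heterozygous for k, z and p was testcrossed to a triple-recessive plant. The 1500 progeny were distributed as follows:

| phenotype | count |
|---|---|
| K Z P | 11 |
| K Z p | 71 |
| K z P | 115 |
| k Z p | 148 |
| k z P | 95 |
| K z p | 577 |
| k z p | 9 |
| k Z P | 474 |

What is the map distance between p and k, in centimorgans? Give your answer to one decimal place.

18.9 centimorgans

The two most frequent reciprocal classes, K z p and k Z P, are the parental types, so the F1 was K z p / k Z P.
The two rarest classes, k z p and K Z P, are the double crossovers. Comparing them with the parentals, only the k allele has switched, so k is the middle locus and the order is p – k – z.
Crossovers in the p–k interval produce the single-crossover classes K z P and k Z p (115 + 148 = 263) plus the double crossovers (20).
RF(p–k) = (263 + 20) / 1500 = 283/1500 = 0.1887 → 18.9 centimorgans.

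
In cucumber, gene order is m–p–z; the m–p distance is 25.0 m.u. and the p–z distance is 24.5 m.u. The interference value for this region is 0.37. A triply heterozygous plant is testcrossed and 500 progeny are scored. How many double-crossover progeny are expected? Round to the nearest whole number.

Map distances give recombination frequencies of 0.250 and 0.245 for the two intervals.
With interference 0.37 (so coincidence = 0.63), expected double-crossover frequency = 0.250 × 0.245 × 0.63 = 0.03859.
Expected number = 0.03859 × 500 = 19.29 ≈ 19.

19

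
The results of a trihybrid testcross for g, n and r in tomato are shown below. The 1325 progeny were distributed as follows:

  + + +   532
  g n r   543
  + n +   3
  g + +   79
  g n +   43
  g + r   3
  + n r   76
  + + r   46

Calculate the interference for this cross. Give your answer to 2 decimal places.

0.48

The two most frequent reciprocal classes, g n r and + + +, are the parental types, so the F1 was g n r / + + +.
The two rarest classes, g + r and + n +, are the double crossovers. Comparing them with the parentals, only the n allele has switched, so n is the middle locus and the order is g – n – r.
g–n: (155 + 6)/1325 = 0.1215; n–r: (89 + 6)/1325 = 0.0717.
Expected DCO frequency = 0.1215 × 0.0717 ≈ 0.00871; observed = 6/1325 ≈ 0.00453.
Coefficient of coincidence = 0.00453/0.00871 ≈ 0.52; interference = 1 − 0.52 = 0.48.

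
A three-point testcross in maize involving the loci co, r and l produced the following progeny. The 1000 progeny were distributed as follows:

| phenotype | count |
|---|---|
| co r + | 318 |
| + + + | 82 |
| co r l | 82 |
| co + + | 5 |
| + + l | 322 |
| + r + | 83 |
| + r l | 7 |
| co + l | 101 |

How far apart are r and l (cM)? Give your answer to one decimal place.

17.6 cM

The two most frequent reciprocal classes, + + l and co r +, are the parental types, so the F1 was + + l / co r +.
The two rarest classes, + r l and co + +, are the double crossovers. Comparing them with the parentals, only the r allele has switched, so r is the middle locus and the order is co – r – l.
Crossovers in the r–l interval produce the single-crossover classes + + + and co r l (82 + 82 = 164) plus the double crossovers (12).
RF(r–l) = (164 + 12) / 1000 = 176/1000 = 0.1760 → 17.6 cM.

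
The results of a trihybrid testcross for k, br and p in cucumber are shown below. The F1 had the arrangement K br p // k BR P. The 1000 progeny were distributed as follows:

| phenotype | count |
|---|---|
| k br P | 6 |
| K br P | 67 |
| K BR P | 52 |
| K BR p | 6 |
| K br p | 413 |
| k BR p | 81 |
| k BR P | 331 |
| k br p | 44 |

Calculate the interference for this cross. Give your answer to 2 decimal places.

0.31

The two rarest classes, K BR p and k br P, are the double crossovers. Comparing them with the parentals, only the br allele has switched, so br is the middle locus and the order is p – br – k.
p–br: (148 + 12)/1000 = 0.1600; br–k: (96 + 12)/1000 = 0.1080.
Expected DCO frequency = 0.1600 × 0.1080 ≈ 0.01728; observed = 12/1000 ≈ 0.01200.
Coefficient of coincidence = 0.01200/0.01728 ≈ 0.69; interference = 1 − 0.69 = 0.31.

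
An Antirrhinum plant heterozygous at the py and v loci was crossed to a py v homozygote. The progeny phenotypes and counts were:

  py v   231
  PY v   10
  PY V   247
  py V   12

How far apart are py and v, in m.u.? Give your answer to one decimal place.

4.4 m.u.

The two most frequent classes, PY V (247) and py v (231), are the parental types, so the F1 was PY V / py v.
The recombinant classes are PY v and py V: 10 + 12 = 22.
Recombination frequency = 22/500 = 0.0440 ≈ 4.4%, i.e. 4.4 m.u.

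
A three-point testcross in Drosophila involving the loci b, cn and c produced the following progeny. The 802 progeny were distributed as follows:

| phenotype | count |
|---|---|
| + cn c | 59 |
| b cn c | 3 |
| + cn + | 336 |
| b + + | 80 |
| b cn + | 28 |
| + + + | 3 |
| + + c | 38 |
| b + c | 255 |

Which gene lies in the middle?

cn

The two most frequent reciprocal classes, + cn + and b + c, are the parental types, so the F1 was + cn + / b + c.
The two rarest classes, + + + and b cn c, are the double crossovers. Comparing them with the parentals, only the cn allele has switched, so cn is the middle locus and the order is b – cn – c.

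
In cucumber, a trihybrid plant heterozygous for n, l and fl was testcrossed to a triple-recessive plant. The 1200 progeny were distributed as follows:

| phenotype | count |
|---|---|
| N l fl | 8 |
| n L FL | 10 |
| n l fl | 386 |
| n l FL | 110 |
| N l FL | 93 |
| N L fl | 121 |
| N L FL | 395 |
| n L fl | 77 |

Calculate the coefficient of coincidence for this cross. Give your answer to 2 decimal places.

0.46

The two most frequent reciprocal classes, N L FL and n l fl, are the parental types, so the F1 was N L FL / n l fl.
The two rarest classes, n L FL and N l fl, are the double crossovers. Comparing them with the parentals, only the n allele has switched, so n is the middle locus and the order is l – n – fl.
l–n: (170 + 18)/1200 = 0.1567; n–fl: (231 + 18)/1200 = 0.2075.
Expected DCO frequency = 0.1567 × 0.2075 ≈ 0.03252; observed = 18/1200 ≈ 0.01500.
Coefficient of coincidence = 0.01500/0.03252 ≈ 0.46.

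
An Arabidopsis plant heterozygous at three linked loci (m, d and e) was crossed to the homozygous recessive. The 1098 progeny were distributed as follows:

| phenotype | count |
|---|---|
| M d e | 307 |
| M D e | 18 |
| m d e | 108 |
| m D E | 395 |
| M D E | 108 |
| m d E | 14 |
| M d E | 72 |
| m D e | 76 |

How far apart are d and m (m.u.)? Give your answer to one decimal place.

The two most frequent reciprocal classes, m D E and M d e, are the parental types, so the F1 was m D E / M d e.
The two rarest classes, m d E and M D e, are the double crossovers. Comparing them with the parentals, only the d allele has switched, so d is the middle locus and the order is e – d – m.
Crossovers in the d–m interval produce the single-crossover classes M D E and m d e (108 + 108 = 216) plus the double crossovers (32).
RF(d–m) = (216 + 32) / 1098 = 248/1098 = 0.2259 → 22.6 m.u.

22.6 m.u.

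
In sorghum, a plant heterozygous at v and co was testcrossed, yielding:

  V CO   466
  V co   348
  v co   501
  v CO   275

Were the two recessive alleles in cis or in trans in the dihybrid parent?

The two most frequent classes are V CO (466) and v co (501); these are the parental (non-recombinant) types.
So the F1 carried V CO on one chromosome and v co on the other — the recessive alleles are on the same chromosome (cis / coupling).

cis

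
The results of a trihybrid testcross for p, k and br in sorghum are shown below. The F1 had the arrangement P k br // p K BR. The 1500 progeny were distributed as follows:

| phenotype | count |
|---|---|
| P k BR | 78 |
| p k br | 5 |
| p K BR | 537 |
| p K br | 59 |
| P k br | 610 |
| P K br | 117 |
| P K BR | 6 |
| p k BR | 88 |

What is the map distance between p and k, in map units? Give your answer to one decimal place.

The two rarest classes, p k br and P K BR, are the double crossovers. Comparing them with the parentals, only the p allele has switched, so p is the middle locus and the order is k – p – br.
Crossovers in the k–p interval produce the single-crossover classes P K br and p k BR (117 + 88 = 205) plus the double crossovers (11).
RF(k–p) = (205 + 11) / 1500 = 216/1500 = 0.1440 → 14.4 map units.

14.4 map units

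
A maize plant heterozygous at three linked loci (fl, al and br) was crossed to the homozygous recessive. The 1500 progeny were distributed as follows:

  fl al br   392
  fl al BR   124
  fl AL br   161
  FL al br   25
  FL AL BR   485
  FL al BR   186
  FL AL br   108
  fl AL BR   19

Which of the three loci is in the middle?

The two most frequent reciprocal classes, FL AL BR and fl al br, are the parental types, so the F1 was FL AL BR / fl al br.
The two rarest classes, fl AL BR and FL al br, are the double crossovers. Comparing them with the parentals, only the fl allele has switched, so fl is the middle locus and the order is al – fl – br.

fl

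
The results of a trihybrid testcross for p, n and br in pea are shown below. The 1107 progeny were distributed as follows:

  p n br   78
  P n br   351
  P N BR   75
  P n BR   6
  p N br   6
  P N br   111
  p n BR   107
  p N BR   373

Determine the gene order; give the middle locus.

The two most frequent reciprocal classes, p N BR and P n br, are the parental types, so the F1 was p N BR / P n br.
The two rarest classes, p N br and P n BR, are the double crossovers. Comparing them with the parentals, only the br allele has switched, so br is the middle locus and the order is p – br – n.

br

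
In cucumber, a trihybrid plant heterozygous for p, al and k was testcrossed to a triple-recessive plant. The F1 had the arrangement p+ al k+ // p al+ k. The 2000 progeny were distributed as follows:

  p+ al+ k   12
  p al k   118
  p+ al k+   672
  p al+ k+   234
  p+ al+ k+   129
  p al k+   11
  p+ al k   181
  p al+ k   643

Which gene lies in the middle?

p

The two rarest classes, p al k+ and p+ al+ k, are the double crossovers. Comparing them with the parentals, only the p allele has switched, so p is the middle locus and the order is k – p – al.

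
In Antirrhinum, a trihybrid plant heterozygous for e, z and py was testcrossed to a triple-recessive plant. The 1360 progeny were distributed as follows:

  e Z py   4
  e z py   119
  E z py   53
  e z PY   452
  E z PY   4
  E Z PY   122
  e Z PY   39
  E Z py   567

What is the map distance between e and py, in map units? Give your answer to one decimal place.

18.3 map units

The two most frequent reciprocal classes, e z PY and E Z py, are the parental types, so the F1 was e z PY / E Z py.
The two rarest classes, E z PY and e Z py, are the double crossovers. Comparing them with the parentals, only the e allele has switched, so e is the middle locus and the order is py – e – z.
Crossovers in the py–e interval produce the single-crossover classes e z py and E Z PY (119 + 122 = 241) plus the double crossovers (8).
RF(py–e) = (241 + 8) / 1360 = 249/1360 = 0.1831 → 18.3 map units.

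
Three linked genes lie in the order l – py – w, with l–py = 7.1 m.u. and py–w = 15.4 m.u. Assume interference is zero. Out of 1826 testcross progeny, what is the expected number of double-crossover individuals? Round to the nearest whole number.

Map distances give recombination frequencies of 0.071 and 0.154 for the two intervals.
With no interference, expected double-crossover frequency = 0.071 × 0.154 = 0.01093.
Expected number = 0.01093 × 1826 = 19.97 ≈ 20.

20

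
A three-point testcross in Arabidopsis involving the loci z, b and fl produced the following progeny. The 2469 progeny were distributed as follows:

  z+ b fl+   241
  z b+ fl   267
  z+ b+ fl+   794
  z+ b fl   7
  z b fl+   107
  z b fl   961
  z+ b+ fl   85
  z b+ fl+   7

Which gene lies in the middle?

z

The two most frequent reciprocal classes, z b fl and z+ b+ fl+, are the parental types, so the F1 was z b fl / z+ b+ fl+.
The two rarest classes, z+ b fl and z b+ fl+, are the double crossovers. Comparing them with the parentals, only the z allele has switched, so z is the middle locus and the order is b – z – fl.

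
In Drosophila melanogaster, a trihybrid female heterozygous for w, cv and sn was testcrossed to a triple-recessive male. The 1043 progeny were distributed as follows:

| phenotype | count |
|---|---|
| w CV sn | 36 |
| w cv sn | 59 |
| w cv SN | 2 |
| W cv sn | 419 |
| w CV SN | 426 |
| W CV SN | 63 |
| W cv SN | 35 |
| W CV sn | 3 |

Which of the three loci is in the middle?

cv

The two most frequent reciprocal classes, W cv sn and w CV SN, are the parental types, so the F1 was W cv sn / w CV SN.
The two rarest classes, W CV sn and w cv SN, are the double crossovers. Comparing them with the parentals, only the cv allele has switched, so cv is the middle locus and the order is sn – cv – w.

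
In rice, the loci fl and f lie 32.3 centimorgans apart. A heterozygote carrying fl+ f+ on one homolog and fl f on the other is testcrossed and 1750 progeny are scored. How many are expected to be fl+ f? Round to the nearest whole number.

283

A map distance of 32.3 centimorgans corresponds to a recombination frequency of 0.323.
The F1 is fl+ f+ / fl f, so fl+ f is a recombinant gamete class with expected frequency r/2 = 0.323/2 = 0.1615.
Expected number = 0.1615 × 1750 = 282.62 ≈ 283.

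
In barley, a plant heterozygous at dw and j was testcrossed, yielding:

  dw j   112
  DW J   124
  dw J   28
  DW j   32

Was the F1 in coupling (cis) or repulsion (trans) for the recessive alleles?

The two most frequent classes are DW J (124) and dw j (112); these are the parental (non-recombinant) types.
So the F1 carried DW J on one chromosome and dw j on the other — the recessive alleles are on the same chromosome (cis / coupling).

cis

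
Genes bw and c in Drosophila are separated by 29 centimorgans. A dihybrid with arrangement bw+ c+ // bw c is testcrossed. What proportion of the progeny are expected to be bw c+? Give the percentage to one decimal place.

14.5%

A map distance of 29 centimorgans corresponds to a recombination frequency of 0.290.
The F1 is bw+ c+ / bw c, so bw c+ is a recombinant gamete class with expected frequency r/2 = 0.290/2 = 0.1450.
That is 0.1450 = 14.5% of the progeny.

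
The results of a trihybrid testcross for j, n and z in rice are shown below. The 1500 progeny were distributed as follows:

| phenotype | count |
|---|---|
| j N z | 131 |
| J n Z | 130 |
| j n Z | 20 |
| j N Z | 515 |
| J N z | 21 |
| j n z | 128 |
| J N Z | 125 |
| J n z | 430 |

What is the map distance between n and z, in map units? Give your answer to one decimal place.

20.1 map units

The two most frequent reciprocal classes, j N Z and J n z, are the parental types, so the F1 was j N Z / J n z.
The two rarest classes, j n Z and J N z, are the double crossovers. Comparing them with the parentals, only the n allele has switched, so n is the middle locus and the order is z – n – j.
Crossovers in the z–n interval produce the single-crossover classes j N z and J n Z (131 + 130 = 261) plus the double crossovers (41).
RF(z–n) = (261 + 41) / 1500 = 302/1500 = 0.2013 → 20.1 map units.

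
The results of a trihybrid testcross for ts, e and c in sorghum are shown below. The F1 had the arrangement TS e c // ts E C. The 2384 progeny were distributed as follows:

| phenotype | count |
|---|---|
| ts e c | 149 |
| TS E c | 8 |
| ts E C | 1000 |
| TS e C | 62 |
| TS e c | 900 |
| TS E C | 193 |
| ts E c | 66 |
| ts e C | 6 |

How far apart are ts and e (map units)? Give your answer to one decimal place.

14.9 map units

The two rarest classes, TS E c and ts e C, are the double crossovers. Comparing them with the parentals, only the e allele has switched, so e is the middle locus and the order is c – e – ts.
Crossovers in the e–ts interval produce the single-crossover classes ts e c and TS E C (149 + 193 = 342) plus the double crossovers (14).
RF(e–ts) = (342 + 14) / 2384 = 356/2384 = 0.1493 → 14.9 map units.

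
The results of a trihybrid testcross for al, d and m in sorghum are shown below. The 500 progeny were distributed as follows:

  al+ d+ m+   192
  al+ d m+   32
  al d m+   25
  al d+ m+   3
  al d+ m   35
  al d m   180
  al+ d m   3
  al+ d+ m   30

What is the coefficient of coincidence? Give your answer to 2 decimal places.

0.67

The two most frequent reciprocal classes, al d m and al+ d+ m+, are the parental types, so the F1 was al d m / al+ d+ m+.
The two rarest classes, al+ d m and al d+ m+, are the double crossovers. Comparing them with the parentals, only the al allele has switched, so al is the middle locus and the order is m – al – d.
m–al: (55 + 6)/500 = 0.1220; al–d: (67 + 6)/500 = 0.1460.
Expected DCO frequency = 0.1220 × 0.1460 ≈ 0.01781; observed = 6/500 ≈ 0.01200.
Coefficient of coincidence = 0.01200/0.01781 ≈ 0.67.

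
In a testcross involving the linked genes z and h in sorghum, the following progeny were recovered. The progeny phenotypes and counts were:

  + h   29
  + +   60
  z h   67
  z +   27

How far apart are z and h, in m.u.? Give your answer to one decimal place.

30.6 m.u.

The two most frequent classes, + + (60) and z h (67), are the parental types, so the F1 was + + / z h.
The recombinant classes are + h and z +: 29 + 27 = 56.
Recombination frequency = 56/183 = 0.3060 ≈ 30.6%, i.e. 30.6 m.u.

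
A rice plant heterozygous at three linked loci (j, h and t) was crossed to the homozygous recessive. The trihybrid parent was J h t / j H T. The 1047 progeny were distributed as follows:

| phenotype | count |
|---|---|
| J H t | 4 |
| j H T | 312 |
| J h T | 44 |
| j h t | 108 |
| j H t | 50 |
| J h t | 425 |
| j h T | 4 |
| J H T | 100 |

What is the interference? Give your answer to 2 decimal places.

The two rarest classes, J H t and j h T, are the double crossovers. Comparing them with the parentals, only the h allele has switched, so h is the middle locus and the order is t – h – j.
t–h: (94 + 8)/1047 = 0.0974; h–j: (208 + 8)/1047 = 0.2063.
Expected DCO frequency = 0.0974 × 0.2063 ≈ 0.02009; observed = 8/1047 ≈ 0.00764.
Coefficient of coincidence = 0.00764/0.02009 ≈ 0.38; interference = 1 − 0.38 = 0.62.

0.62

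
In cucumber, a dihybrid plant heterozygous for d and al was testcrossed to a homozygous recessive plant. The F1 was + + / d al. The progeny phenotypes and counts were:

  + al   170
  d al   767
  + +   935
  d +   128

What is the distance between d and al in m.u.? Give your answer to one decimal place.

14.9 m.u.

The recombinant classes are + al and d +: 170 + 128 = 298.
Recombination frequency = 298/2000 = 0.1490 ≈ 14.9%, i.e. 14.9 m.u.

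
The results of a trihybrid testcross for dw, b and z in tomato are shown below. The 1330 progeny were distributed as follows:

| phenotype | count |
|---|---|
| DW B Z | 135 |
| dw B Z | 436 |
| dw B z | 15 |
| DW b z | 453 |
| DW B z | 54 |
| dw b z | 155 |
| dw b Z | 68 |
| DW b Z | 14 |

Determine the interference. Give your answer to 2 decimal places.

0.20

The two most frequent reciprocal classes, dw B Z and DW b z, are the parental types, so the F1 was dw B Z / DW b z.
The two rarest classes, dw B z and DW b Z, are the double crossovers. Comparing them with the parentals, only the z allele has switched, so z is the middle locus and the order is b – z – dw.
b–z: (122 + 29)/1330 = 0.1135; z–dw: (290 + 29)/1330 = 0.2398.
Expected DCO frequency = 0.1135 × 0.2398 ≈ 0.02722; observed = 29/1330 ≈ 0.02180.
Coefficient of coincidence = 0.02180/0.02722 ≈ 0.80; interference = 1 − 0.80 = 0.20.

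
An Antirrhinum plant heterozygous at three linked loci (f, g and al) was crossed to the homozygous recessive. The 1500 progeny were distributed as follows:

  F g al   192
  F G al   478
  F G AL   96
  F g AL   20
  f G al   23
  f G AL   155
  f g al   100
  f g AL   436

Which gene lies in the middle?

The two most frequent reciprocal classes, F G al and f g AL, are the parental types, so the F1 was F G al / f g AL.
The two rarest classes, f G al and F g AL, are the double crossovers. Comparing them with the parentals, only the f allele has switched, so f is the middle locus and the order is al – f – g.

f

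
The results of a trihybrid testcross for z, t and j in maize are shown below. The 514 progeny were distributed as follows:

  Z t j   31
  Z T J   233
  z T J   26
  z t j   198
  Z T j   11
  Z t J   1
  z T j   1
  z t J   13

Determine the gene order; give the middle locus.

The two most frequent reciprocal classes, z t j and Z T J, are the parental types, so the F1 was z t j / Z T J.
The two rarest classes, z T j and Z t J, are the double crossovers. Comparing them with the parentals, only the t allele has switched, so t is the middle locus and the order is z – t – j.

t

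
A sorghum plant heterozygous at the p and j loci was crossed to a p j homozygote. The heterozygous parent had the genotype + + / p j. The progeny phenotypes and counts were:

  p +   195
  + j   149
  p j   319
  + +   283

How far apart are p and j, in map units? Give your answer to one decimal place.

The recombinant classes are + j and p +: 149 + 195 = 344.
Recombination frequency = 344/946 = 0.3636 ≈ 36.4%, i.e. 36.4 map units.

36.4 map units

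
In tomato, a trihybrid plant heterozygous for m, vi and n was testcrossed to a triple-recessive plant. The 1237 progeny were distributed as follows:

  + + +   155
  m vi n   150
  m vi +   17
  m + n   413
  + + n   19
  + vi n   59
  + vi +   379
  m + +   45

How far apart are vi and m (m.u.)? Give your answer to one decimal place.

27.6 m.u.

The two most frequent reciprocal classes, m + n and + vi +, are the parental types, so the F1 was m + n / + vi +.
The two rarest classes, + + n and m vi +, are the double crossovers. Comparing them with the parentals, only the m allele has switched, so m is the middle locus and the order is n – m – vi.
Crossovers in the m–vi interval produce the single-crossover classes m vi n and + + + (150 + 155 = 305) plus the double crossovers (36).
RF(m–vi) = (305 + 36) / 1237 = 341/1237 = 0.2757 → 27.6 m.u.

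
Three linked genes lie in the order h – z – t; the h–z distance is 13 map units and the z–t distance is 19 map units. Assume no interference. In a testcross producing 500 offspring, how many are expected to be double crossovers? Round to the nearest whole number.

Map distances give recombination frequencies of 0.130 and 0.190 for the two intervals.
With no interference, expected double-crossover frequency = 0.130 × 0.190 = 0.02470.
Expected number = 0.02470 × 500 = 12.35 ≈ 12.

12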